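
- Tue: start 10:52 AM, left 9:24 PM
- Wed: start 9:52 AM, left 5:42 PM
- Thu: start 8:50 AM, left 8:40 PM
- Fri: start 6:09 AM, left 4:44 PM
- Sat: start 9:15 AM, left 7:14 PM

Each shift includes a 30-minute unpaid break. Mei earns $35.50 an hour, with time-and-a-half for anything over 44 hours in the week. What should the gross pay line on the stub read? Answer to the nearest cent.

$1789.20

Tue: 10:52 AM–9:24 PM = 10 h 32 min; less 30 min break → 10 h 2 min
Wed: 9:52 AM–5:42 PM = 7 h 50 min; less 30 min break → 7 h 20 min
Thu: 8:50 AM–8:40 PM = 11 h 50 min; less 30 min break → 11 h 20 min
Fri: 6:09 AM–4:44 PM = 10 h 35 min; less 30 min break → 10 h 5 min
Sat: 9:15 AM–7:14 PM = 9 h 59 min; less 30 min break → 9 h 29 min
Total worked: 48 h 16 min = 2896 min.
Regular 44 h 0 min = 2640 min at $35.50/h; overtime 4 h 16 min = 256 min at $53.25/h.
Pay = (2640 × $35.50 + 256 × $53.25) ÷ 60 = $1789.20.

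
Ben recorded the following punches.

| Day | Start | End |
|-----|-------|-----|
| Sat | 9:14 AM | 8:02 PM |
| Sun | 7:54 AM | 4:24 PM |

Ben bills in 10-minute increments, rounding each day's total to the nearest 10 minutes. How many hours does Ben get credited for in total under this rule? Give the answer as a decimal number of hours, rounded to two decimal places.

Sat: 9:14 AM–8:02 PM = 10 h 48 min → rounds to 10 h 50 min
Sun: 7:54 AM–4:24 PM = 8 h 30 min → rounds to 8 h 30 min
Total credited: 19 h 20 min.

19.33 hours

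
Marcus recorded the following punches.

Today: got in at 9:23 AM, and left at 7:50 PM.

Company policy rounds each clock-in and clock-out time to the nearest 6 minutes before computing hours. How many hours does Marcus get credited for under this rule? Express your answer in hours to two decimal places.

Today: in 9:23 AM→9:24 AM, out 7:50 PM→7:48 PM; 10 h 24 min

10.40 hours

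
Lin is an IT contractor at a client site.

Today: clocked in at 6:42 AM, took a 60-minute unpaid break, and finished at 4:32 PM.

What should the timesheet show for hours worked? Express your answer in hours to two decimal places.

8.83 hours

Today: 6:42 AM–4:32 PM = 9 h 50 min; less 60 min break → 8 h 50 min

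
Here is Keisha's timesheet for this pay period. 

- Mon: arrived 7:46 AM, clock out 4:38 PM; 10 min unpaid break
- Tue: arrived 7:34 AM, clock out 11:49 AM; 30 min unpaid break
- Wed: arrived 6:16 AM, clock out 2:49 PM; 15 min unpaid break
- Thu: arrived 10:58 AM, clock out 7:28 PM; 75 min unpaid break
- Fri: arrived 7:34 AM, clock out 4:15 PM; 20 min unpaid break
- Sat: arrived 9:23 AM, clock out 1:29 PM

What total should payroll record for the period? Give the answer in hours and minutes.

Mon: 7:46 AM–4:38 PM = 8 h 52 min; less 10 min break → 8 h 42 min
Tue: 7:34 AM–11:49 AM = 4 h 15 min; less 30 min break → 3 h 45 min
Wed: 6:16 AM–2:49 PM = 8 h 33 min; less 15 min break → 8 h 18 min
Thu: 10:58 AM–7:28 PM = 8 h 30 min; less 75 min break → 7 h 15 min
Fri: 7:34 AM–4:15 PM = 8 h 41 min; less 20 min break → 8 h 21 min
Sat: 9:23 AM–1:29 PM = 4 h 6 min
Total: 8 h 42 min + 3 h 45 min + 8 h 18 min + 7 h 15 min + 8 h 21 min + 4 h 6 min = 40 h 27 min.

40 h 27 min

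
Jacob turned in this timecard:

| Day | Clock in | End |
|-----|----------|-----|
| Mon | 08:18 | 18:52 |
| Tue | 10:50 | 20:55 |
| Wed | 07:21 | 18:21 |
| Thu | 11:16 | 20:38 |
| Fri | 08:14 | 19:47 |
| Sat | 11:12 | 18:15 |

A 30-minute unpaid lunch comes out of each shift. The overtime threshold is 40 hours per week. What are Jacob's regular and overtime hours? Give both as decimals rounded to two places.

Regular 40.00 hours, overtime 16.62 hours

Mon: 08:18–18:52 = 10 h 34 min; less 30 min break → 10 h 4 min
Tue: 10:50–20:55 = 10 h 5 min; less 30 min break → 9 h 35 min
Wed: 07:21–18:21 = 11 h 0 min; less 30 min break → 10 h 30 min
Thu: 11:16–20:38 = 9 h 22 min; less 30 min break → 8 h 52 min
Fri: 08:14–19:47 = 11 h 33 min; less 30 min break → 11 h 3 min
Sat: 11:12–18:15 = 7 h 3 min; less 30 min break → 6 h 33 min
Total worked: 56 h 37 min = 56.62 h.
Threshold 40 h → overtime 16 h 37 min, regular 40 h 0 min.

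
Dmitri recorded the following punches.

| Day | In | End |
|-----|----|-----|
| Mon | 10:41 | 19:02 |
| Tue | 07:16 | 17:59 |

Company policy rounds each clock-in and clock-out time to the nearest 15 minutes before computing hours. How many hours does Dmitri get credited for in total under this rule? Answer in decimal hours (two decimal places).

19.00 hours

Mon: in 10:41→10:45, out 19:02→19:00; 8 h 15 min
Tue: in 07:16→07:15, out 17:59→18:00; 10 h 45 min
Total credited: 19 h 0 min.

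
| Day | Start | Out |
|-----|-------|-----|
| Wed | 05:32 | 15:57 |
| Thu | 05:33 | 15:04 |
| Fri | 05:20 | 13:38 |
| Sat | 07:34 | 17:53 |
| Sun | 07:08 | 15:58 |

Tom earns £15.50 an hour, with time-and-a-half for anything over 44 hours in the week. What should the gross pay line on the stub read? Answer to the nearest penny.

£760.66

Wed: 05:32–15:57 = 10 h 25 min
Thu: 05:33–15:04 = 9 h 31 min
Fri: 05:20–13:38 = 8 h 18 min
Sat: 07:34–17:53 = 10 h 19 min
Sun: 07:08–15:58 = 8 h 50 min
Total worked: 47 h 23 min = 2843 min.
Regular 44 h 0 min = 2640 min at £15.50/h; overtime 3 h 23 min = 203 min at £23.25/h.
Pay = (2640 × £15.50 + 203 × £23.25) ÷ 60 = £760.66.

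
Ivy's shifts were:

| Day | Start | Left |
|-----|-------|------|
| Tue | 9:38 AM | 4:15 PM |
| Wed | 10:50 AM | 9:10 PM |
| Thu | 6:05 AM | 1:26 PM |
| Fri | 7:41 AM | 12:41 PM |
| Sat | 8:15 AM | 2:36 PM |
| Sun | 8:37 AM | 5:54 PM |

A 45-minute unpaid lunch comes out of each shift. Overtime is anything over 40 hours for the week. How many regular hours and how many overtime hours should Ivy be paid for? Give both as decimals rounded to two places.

Tue: 9:38 AM–4:15 PM = 6 h 37 min; less 45 min break → 5 h 52 min
Wed: 10:50 AM–9:10 PM = 10 h 20 min; less 45 min break → 9 h 35 min
Thu: 6:05 AM–1:26 PM = 7 h 21 min; less 45 min break → 6 h 36 min
Fri: 7:41 AM–12:41 PM = 5 h 0 min; less 45 min break → 4 h 15 min
Sat: 8:15 AM–2:36 PM = 6 h 21 min; less 45 min break → 5 h 36 min
Sun: 8:37 AM–5:54 PM = 9 h 17 min; less 45 min break → 8 h 32 min
Total worked: 40 h 26 min = 40.43 h.
Threshold 40 h → overtime 0 h 26 min, regular 40 h 0 min.

Regular 40.00 hours, overtime 0.43 hours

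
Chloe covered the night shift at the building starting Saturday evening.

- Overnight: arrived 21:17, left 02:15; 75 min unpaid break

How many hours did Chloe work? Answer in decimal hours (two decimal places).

Overnight: 21:17 → midnight = 2 h 43 min; midnight → 02:15 = 2 h 15 min; span 4 h 58 min; less 75 min break → 3 h 43 min

3.72 hours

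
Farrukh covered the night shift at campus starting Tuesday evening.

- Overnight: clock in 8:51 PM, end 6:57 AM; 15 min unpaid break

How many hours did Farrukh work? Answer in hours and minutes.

Overnight: 8:51 PM → midnight = 3 h 9 min; midnight → 6:57 AM = 6 h 57 min; span 10 h 6 min; less 15 min break → 9 h 51 min

9 h 51 min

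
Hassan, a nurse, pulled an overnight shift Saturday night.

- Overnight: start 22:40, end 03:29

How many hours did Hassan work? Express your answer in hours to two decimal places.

Overnight: 22:40 → midnight = 1 h 20 min; midnight → 03:29 = 3 h 29 min; span 4 h 49 min

4.82 hours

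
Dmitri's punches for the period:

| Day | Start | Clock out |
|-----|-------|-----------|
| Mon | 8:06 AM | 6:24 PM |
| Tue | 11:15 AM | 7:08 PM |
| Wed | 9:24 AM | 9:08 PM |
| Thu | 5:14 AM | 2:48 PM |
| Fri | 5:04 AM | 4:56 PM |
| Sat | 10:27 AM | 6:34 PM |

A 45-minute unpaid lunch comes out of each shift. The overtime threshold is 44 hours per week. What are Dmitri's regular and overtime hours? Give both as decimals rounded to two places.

Mon: 8:06 AM–6:24 PM = 10 h 18 min; less 45 min break → 9 h 33 min
Tue: 11:15 AM–7:08 PM = 7 h 53 min; less 45 min break → 7 h 8 min
Wed: 9:24 AM–9:08 PM = 11 h 44 min; less 45 min break → 10 h 59 min
Thu: 5:14 AM–2:48 PM = 9 h 34 min; less 45 min break → 8 h 49 min
Fri: 5:04 AM–4:56 PM = 11 h 52 min; less 45 min break → 11 h 7 min
Sat: 10:27 AM–6:34 PM = 8 h 7 min; less 45 min break → 7 h 22 min
Total worked: 54 h 58 min = 54.97 h.
Threshold 44 h → overtime 10 h 58 min, regular 44 h 0 min.

Regular 44.00 hours, overtime 10.97 hours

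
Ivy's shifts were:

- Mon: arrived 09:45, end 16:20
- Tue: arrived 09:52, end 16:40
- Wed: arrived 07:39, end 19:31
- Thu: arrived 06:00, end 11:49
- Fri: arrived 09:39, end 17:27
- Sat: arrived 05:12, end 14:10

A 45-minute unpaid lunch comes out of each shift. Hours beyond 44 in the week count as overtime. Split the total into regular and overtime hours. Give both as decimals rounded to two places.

Mon: 09:45–16:20 = 6 h 35 min; less 45 min break → 5 h 50 min
Tue: 09:52–16:40 = 6 h 48 min; less 45 min break → 6 h 3 min
Wed: 07:39–19:31 = 11 h 52 min; less 45 min break → 11 h 7 min
Thu: 06:00–11:49 = 5 h 49 min; less 45 min break → 5 h 4 min
Fri: 09:39–17:27 = 7 h 48 min; less 45 min break → 7 h 3 min
Sat: 05:12–14:10 = 8 h 58 min; less 45 min break → 8 h 13 min
Total worked: 43 h 20 min = 43.33 h.
Threshold 44 h → overtime 0 h 0 min, regular 43 h 20 min.

Regular 43.33 hours, overtime 0.00 hours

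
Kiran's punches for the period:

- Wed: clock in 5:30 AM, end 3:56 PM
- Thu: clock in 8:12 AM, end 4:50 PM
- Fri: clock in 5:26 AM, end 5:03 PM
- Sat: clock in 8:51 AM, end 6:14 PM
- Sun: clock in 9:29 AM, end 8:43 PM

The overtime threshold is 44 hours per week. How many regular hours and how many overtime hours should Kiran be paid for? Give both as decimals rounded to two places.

Regular 44.00 hours, overtime 7.30 hours

Wed: 5:30 AM–3:56 PM = 10 h 26 min
Thu: 8:12 AM–4:50 PM = 8 h 38 min
Fri: 5:26 AM–5:03 PM = 11 h 37 min
Sat: 8:51 AM–6:14 PM = 9 h 23 min
Sun: 9:29 AM–8:43 PM = 11 h 14 min
Total worked: 51 h 18 min = 51.30 h.
Threshold 44 h → overtime 7 h 18 min, regular 44 h 0 min.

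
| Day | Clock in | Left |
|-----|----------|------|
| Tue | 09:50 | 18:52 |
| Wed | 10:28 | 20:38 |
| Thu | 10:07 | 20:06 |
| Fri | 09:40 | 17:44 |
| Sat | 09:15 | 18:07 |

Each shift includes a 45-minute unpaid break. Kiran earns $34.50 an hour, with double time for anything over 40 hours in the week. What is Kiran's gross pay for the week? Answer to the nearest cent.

$1543.30

Tue: 09:50–18:52 = 9 h 2 min; less 45 min break → 8 h 17 min
Wed: 10:28–20:38 = 10 h 10 min; less 45 min break → 9 h 25 min
Thu: 10:07–20:06 = 9 h 59 min; less 45 min break → 9 h 14 min
Fri: 09:40–17:44 = 8 h 4 min; less 45 min break → 7 h 19 min
Sat: 09:15–18:07 = 8 h 52 min; less 45 min break → 8 h 7 min
Total worked: 42 h 22 min = 2542 min.
Regular 40 h 0 min = 2400 min at $34.50/h; overtime 2 h 22 min = 142 min at $69.00/h.
Pay = (2400 × $34.50 + 142 × $69.00) ÷ 60 = $1543.30.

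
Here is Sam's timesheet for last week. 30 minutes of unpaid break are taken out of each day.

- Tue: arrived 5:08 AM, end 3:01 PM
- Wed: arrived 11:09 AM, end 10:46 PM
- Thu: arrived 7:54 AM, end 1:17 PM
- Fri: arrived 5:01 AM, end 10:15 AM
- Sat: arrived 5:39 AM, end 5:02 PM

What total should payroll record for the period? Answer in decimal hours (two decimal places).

41.00 hours

Tue: 5:08 AM–3:01 PM = 9 h 53 min; less 30 min break → 9 h 23 min
Wed: 11:09 AM–10:46 PM = 11 h 37 min; less 30 min break → 11 h 7 min
Thu: 7:54 AM–1:17 PM = 5 h 23 min; less 30 min break → 4 h 53 min
Fri: 5:01 AM–10:15 AM = 5 h 14 min; less 30 min break → 4 h 44 min
Sat: 5:39 AM–5:02 PM = 11 h 23 min; less 30 min break → 10 h 53 min
Total: 9 h 23 min + 11 h 7 min + 4 h 53 min + 4 h 44 min + 10 h 53 min = 41 h 0 min.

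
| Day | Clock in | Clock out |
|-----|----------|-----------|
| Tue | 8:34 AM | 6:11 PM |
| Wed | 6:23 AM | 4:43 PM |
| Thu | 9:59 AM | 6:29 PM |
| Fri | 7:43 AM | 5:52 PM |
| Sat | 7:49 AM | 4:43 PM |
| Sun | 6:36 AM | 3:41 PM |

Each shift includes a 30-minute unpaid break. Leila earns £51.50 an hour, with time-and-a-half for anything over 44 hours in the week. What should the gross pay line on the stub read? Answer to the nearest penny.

£3006.31

Tue: 8:34 AM–6:11 PM = 9 h 37 min; less 30 min break → 9 h 7 min
Wed: 6:23 AM–4:43 PM = 10 h 20 min; less 30 min break → 9 h 50 min
Thu: 9:59 AM–6:29 PM = 8 h 30 min; less 30 min break → 8 h 0 min
Fri: 7:43 AM–5:52 PM = 10 h 9 min; less 30 min break → 9 h 39 min
Sat: 7:49 AM–4:43 PM = 8 h 54 min; less 30 min break → 8 h 24 min
Sun: 6:36 AM–3:41 PM = 9 h 5 min; less 30 min break → 8 h 35 min
Total worked: 53 h 35 min = 3215 min.
Regular 44 h 0 min = 2640 min at £51.50/h; overtime 9 h 35 min = 575 min at £77.25/h.
Pay = (2640 × £51.50 + 575 × £77.25) ÷ 60 = £3006.31.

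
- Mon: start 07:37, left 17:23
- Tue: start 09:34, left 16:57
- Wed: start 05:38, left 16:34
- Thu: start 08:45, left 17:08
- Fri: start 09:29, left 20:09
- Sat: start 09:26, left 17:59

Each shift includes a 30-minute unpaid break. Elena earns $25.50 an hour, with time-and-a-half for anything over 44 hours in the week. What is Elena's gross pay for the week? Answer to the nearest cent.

Mon: 07:37–17:23 = 9 h 46 min; less 30 min break → 9 h 16 min
Tue: 09:34–16:57 = 7 h 23 min; less 30 min break → 6 h 53 min
Wed: 05:38–16:34 = 10 h 56 min; less 30 min break → 10 h 26 min
Thu: 08:45–17:08 = 8 h 23 min; less 30 min break → 7 h 53 min
Fri: 09:29–20:09 = 10 h 40 min; less 30 min break → 10 h 10 min
Sat: 09:26–17:59 = 8 h 33 min; less 30 min break → 8 h 3 min
Total worked: 52 h 41 min = 3161 min.
Regular 44 h 0 min = 2640 min at $25.50/h; overtime 8 h 41 min = 521 min at $38.25/h.
Pay = (2640 × $25.50 + 521 × $38.25) ÷ 60 = $1454.14.

$1454.14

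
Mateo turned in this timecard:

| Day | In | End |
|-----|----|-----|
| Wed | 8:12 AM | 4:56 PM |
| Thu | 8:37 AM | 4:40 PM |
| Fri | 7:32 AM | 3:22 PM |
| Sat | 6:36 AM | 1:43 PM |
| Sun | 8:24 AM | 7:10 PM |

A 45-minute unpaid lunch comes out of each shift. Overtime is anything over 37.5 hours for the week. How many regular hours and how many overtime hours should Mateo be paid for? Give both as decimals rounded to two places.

Wed: 8:12 AM–4:56 PM = 8 h 44 min; less 45 min break → 7 h 59 min
Thu: 8:37 AM–4:40 PM = 8 h 3 min; less 45 min break → 7 h 18 min
Fri: 7:32 AM–3:22 PM = 7 h 50 min; less 45 min break → 7 h 5 min
Sat: 6:36 AM–1:43 PM = 7 h 7 min; less 45 min break → 6 h 22 min
Sun: 8:24 AM–7:10 PM = 10 h 46 min; less 45 min break → 10 h 1 min
Total worked: 38 h 45 min = 38.75 h.
Threshold 37.5 h → overtime 1 h 15 min, regular 37 h 30 min.

Regular 37.50 hours, overtime 1.25 hours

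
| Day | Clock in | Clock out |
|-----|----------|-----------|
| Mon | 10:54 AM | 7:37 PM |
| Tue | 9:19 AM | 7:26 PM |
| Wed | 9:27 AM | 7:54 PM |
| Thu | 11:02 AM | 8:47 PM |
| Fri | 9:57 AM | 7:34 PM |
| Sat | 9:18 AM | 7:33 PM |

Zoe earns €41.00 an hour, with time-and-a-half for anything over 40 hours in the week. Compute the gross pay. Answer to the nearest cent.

Mon: 10:54 AM–7:37 PM = 8 h 43 min
Tue: 9:19 AM–7:26 PM = 10 h 7 min
Wed: 9:27 AM–7:54 PM = 10 h 27 min
Thu: 11:02 AM–8:47 PM = 9 h 45 min
Fri: 9:57 AM–7:34 PM = 9 h 37 min
Sat: 9:18 AM–7:33 PM = 10 h 15 min
Total worked: 58 h 54 min = 3534 min.
Regular 40 h 0 min = 2400 min at €41.00/h; overtime 18 h 54 min = 1134 min at €61.50/h.
Pay = (2400 × €41.00 + 1134 × €61.50) ÷ 60 = €2802.35.

€2802.35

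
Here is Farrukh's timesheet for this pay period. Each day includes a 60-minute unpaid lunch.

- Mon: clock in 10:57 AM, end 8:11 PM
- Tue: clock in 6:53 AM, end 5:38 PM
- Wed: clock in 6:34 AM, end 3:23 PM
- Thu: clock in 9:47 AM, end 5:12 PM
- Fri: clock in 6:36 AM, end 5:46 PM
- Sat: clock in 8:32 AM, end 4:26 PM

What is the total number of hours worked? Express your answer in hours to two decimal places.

Mon: 10:57 AM–8:11 PM = 9 h 14 min; less 60 min break → 8 h 14 min
Tue: 6:53 AM–5:38 PM = 10 h 45 min; less 60 min break → 9 h 45 min
Wed: 6:34 AM–3:23 PM = 8 h 49 min; less 60 min break → 7 h 49 min
Thu: 9:47 AM–5:12 PM = 7 h 25 min; less 60 min break → 6 h 25 min
Fri: 6:36 AM–5:46 PM = 11 h 10 min; less 60 min break → 10 h 10 min
Sat: 8:32 AM–4:26 PM = 7 h 54 min; less 60 min break → 6 h 54 min
Total: 8 h 14 min + 9 h 45 min + 7 h 49 min + 6 h 25 min + 10 h 10 min + 6 h 54 min = 49 h 17 min.

49.28 hours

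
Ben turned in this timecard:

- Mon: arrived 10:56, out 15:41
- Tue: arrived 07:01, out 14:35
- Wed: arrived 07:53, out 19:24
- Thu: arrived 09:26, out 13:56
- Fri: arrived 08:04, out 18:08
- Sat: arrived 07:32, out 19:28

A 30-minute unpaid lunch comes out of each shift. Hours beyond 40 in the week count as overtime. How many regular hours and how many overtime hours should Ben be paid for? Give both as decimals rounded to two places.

Regular 40.00 hours, overtime 7.33 hours

Mon: 10:56–15:41 = 4 h 45 min; less 30 min break → 4 h 15 min
Tue: 07:01–14:35 = 7 h 34 min; less 30 min break → 7 h 4 min
Wed: 07:53–19:24 = 11 h 31 min; less 30 min break → 11 h 1 min
Thu: 09:26–13:56 = 4 h 30 min; less 30 min break → 4 h 0 min
Fri: 08:04–18:08 = 10 h 4 min; less 30 min break → 9 h 34 min
Sat: 07:32–19:28 = 11 h 56 min; less 30 min break → 11 h 26 min
Total worked: 47 h 20 min = 47.33 h.
Threshold 40 h → overtime 7 h 20 min, regular 40 h 0 min.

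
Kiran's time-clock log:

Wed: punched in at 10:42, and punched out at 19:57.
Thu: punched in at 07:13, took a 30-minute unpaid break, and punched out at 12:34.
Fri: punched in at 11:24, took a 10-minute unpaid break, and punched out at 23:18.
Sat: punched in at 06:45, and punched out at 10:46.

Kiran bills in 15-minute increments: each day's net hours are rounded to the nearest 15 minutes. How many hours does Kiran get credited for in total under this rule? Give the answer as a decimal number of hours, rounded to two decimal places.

Wed: 10:42–19:57 = 9 h 15 min → rounds to 9 h 15 min
Thu: 07:13–12:34 = 5 h 21 min − 30 min = 4 h 51 min → rounds to 4 h 45 min
Fri: 11:24–23:18 = 11 h 54 min − 10 min = 11 h 44 min → rounds to 11 h 45 min
Sat: 06:45–10:46 = 4 h 1 min → rounds to 4 h 0 min
Total credited: 29 h 45 min.

29.75 hours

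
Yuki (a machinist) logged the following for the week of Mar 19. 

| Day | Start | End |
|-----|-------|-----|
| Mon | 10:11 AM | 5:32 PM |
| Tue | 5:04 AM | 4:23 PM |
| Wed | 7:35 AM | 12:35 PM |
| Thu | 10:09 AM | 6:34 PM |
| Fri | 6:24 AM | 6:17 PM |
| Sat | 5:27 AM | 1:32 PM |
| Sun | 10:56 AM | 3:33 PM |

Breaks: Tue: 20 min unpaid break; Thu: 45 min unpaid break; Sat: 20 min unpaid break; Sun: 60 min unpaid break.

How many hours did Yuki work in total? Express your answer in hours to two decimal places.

54.25 hours

Mon: 10:11 AM–5:32 PM = 7 h 21 min
Tue: 5:04 AM–4:23 PM = 11 h 19 min; less 20 min break → 10 h 59 min
Wed: 7:35 AM–12:35 PM = 5 h 0 min
Thu: 10:09 AM–6:34 PM = 8 h 25 min; less 45 min break → 7 h 40 min
Fri: 6:24 AM–6:17 PM = 11 h 53 min
Sat: 5:27 AM–1:32 PM = 8 h 5 min; less 20 min break → 7 h 45 min
Sun: 10:56 AM–3:33 PM = 4 h 37 min; less 60 min break → 3 h 37 min
Total: 7 h 21 min + 10 h 59 min + 5 h 0 min + 7 h 40 min + 11 h 53 min + 7 h 45 min + 3 h 37 min = 54 h 15 min.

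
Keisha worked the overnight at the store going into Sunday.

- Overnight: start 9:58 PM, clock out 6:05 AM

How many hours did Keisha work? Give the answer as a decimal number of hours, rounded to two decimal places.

Overnight: 9:58 PM → midnight = 2 h 2 min; midnight → 6:05 AM = 6 h 5 min; span 8 h 7 min

8.12 hours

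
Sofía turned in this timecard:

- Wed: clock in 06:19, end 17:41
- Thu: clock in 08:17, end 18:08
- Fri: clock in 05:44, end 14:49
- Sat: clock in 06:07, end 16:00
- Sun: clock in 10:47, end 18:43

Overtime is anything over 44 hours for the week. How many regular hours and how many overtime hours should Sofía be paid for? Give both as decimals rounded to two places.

Regular 44.00 hours, overtime 4.12 hours

Wed: 06:19–17:41 = 11 h 22 min
Thu: 08:17–18:08 = 9 h 51 min
Fri: 05:44–14:49 = 9 h 5 min
Sat: 06:07–16:00 = 9 h 53 min
Sun: 10:47–18:43 = 7 h 56 min
Total worked: 48 h 7 min = 48.12 h.
Threshold 44 h → overtime 4 h 7 min, regular 44 h 0 min.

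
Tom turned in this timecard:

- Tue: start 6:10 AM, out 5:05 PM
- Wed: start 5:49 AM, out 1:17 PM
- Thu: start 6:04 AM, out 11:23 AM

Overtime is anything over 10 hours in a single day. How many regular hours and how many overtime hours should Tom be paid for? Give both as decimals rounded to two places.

Tue: 6:10 AM–5:05 PM = 10 h 55 min
Wed: 5:49 AM–1:17 PM = 7 h 28 min
Thu: 6:04 AM–11:23 AM = 5 h 19 min
Tue reg 10 h 0 min / OT 0 h 55 min; Wed reg 7 h 28 min / OT 0 h 0 min; Thu reg 5 h 19 min / OT 0 h 0 min.
Totals: regular 22 h 47 min, overtime 0 h 55 min.

Regular 22.78 hours, overtime 0.92 hours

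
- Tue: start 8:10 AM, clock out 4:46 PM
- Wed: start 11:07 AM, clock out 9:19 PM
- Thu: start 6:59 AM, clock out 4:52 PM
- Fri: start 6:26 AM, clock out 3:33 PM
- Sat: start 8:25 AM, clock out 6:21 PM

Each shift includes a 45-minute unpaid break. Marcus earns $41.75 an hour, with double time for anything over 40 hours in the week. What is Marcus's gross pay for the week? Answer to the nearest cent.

$2002.61

Tue: 8:10 AM–4:46 PM = 8 h 36 min; less 45 min break → 7 h 51 min
Wed: 11:07 AM–9:19 PM = 10 h 12 min; less 45 min break → 9 h 27 min
Thu: 6:59 AM–4:52 PM = 9 h 53 min; less 45 min break → 9 h 8 min
Fri: 6:26 AM–3:33 PM = 9 h 7 min; less 45 min break → 8 h 22 min
Sat: 8:25 AM–6:21 PM = 9 h 56 min; less 45 min break → 9 h 11 min
Total worked: 43 h 59 min = 2639 min.
Regular 40 h 0 min = 2400 min at $41.75/h; overtime 3 h 59 min = 239 min at $83.50/h.
Pay = (2400 × $41.75 + 239 × $83.50) ÷ 60 = $2002.61.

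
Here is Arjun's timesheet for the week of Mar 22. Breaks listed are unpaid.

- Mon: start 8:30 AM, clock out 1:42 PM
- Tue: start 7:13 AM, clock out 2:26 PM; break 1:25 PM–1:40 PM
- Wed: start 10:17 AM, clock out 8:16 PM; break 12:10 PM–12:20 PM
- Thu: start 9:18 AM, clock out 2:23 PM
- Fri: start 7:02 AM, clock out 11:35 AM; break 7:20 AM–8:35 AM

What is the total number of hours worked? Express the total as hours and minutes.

Mon: 8:30 AM–1:42 PM = 5 h 12 min
Tue: 7:13 AM–2:26 PM = 7 h 13 min; less 15 min break → 6 h 58 min
Wed: 10:17 AM–8:16 PM = 9 h 59 min; less 10 min break → 9 h 49 min
Thu: 9:18 AM–2:23 PM = 5 h 5 min
Fri: 7:02 AM–11:35 AM = 4 h 33 min; less 75 min break → 3 h 18 min
Total: 5 h 12 min + 6 h 58 min + 9 h 49 min + 5 h 5 min + 3 h 18 min = 30 h 22 min.

30 h 22 min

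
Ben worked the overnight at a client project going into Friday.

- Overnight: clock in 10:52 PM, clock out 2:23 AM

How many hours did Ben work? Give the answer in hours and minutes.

Overnight: 10:52 PM → midnight = 1 h 8 min; midnight → 2:23 AM = 2 h 23 min; span 3 h 31 min

3 h 31 min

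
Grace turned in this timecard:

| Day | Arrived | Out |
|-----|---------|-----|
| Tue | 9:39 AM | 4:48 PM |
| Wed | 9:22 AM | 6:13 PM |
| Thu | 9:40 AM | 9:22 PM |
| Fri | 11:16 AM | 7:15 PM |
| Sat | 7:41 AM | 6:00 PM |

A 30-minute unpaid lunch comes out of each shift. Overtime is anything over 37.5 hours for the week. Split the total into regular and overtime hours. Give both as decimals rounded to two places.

Tue: 9:39 AM–4:48 PM = 7 h 9 min; less 30 min break → 6 h 39 min
Wed: 9:22 AM–6:13 PM = 8 h 51 min; less 30 min break → 8 h 21 min
Thu: 9:40 AM–9:22 PM = 11 h 42 min; less 30 min break → 11 h 12 min
Fri: 11:16 AM–7:15 PM = 7 h 59 min; less 30 min break → 7 h 29 min
Sat: 7:41 AM–6:00 PM = 10 h 19 min; less 30 min break → 9 h 49 min
Total worked: 43 h 30 min = 43.50 h.
Threshold 37.5 h → overtime 6 h 0 min, regular 37 h 30 min.

Regular 37.50 hours, overtime 6.00 hours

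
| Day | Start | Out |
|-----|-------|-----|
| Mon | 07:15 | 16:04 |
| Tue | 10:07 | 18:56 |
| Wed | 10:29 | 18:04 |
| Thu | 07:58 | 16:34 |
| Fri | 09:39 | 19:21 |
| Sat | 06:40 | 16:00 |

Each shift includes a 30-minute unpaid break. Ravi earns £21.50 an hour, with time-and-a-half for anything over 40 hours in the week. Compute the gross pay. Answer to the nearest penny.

Mon: 07:15–16:04 = 8 h 49 min; less 30 min break → 8 h 19 min
Tue: 10:07–18:56 = 8 h 49 min; less 30 min break → 8 h 19 min
Wed: 10:29–18:04 = 7 h 35 min; less 30 min break → 7 h 5 min
Thu: 07:58–16:34 = 8 h 36 min; less 30 min break → 8 h 6 min
Fri: 09:39–19:21 = 9 h 42 min; less 30 min break → 9 h 12 min
Sat: 06:40–16:00 = 9 h 20 min; less 30 min break → 8 h 50 min
Total worked: 49 h 51 min = 2991 min.
Regular 40 h 0 min = 2400 min at £21.50/h; overtime 9 h 51 min = 591 min at £32.25/h.
Pay = (2400 × £21.50 + 591 × £32.25) ÷ 60 = £1177.66.

£1177.66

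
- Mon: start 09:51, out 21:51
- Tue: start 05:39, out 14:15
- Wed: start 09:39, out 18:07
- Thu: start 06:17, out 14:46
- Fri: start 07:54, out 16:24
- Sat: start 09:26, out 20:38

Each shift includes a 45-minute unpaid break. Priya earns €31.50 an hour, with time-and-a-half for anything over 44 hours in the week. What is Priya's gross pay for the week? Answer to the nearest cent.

Mon: 09:51–21:51 = 12 h 0 min; less 45 min break → 11 h 15 min
Tue: 05:39–14:15 = 8 h 36 min; less 45 min break → 7 h 51 min
Wed: 09:39–18:07 = 8 h 28 min; less 45 min break → 7 h 43 min
Thu: 06:17–14:46 = 8 h 29 min; less 45 min break → 7 h 44 min
Fri: 07:54–16:24 = 8 h 30 min; less 45 min break → 7 h 45 min
Sat: 09:26–20:38 = 11 h 12 min; less 45 min break → 10 h 27 min
Total worked: 52 h 45 min = 3165 min.
Regular 44 h 0 min = 2640 min at €31.50/h; overtime 8 h 45 min = 525 min at €47.25/h.
Pay = (2640 × €31.50 + 525 × €47.25) ÷ 60 = €1799.44.

€1799.44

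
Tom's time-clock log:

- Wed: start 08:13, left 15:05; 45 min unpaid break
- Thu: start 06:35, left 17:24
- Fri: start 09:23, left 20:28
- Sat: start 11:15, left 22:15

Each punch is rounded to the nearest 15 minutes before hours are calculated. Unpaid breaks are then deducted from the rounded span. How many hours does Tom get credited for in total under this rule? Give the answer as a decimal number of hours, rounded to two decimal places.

Wed: in 08:13→08:15, out 15:05→15:00; 6 h 45 min − 45 min = 6 h 0 min
Thu: in 06:35→06:30, out 17:24→17:30; 11 h 0 min
Fri: in 09:23→09:30, out 20:28→20:30; 11 h 0 min
Sat: in 11:15→11:15, out 22:15→22:15; 11 h 0 min
Total credited: 39 h 0 min.

39.00 hours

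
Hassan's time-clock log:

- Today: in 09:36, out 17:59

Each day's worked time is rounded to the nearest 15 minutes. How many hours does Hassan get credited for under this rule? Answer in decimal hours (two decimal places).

8.50 hours

Today: 09:36–17:59 = 8 h 23 min → rounds to 8 h 30 min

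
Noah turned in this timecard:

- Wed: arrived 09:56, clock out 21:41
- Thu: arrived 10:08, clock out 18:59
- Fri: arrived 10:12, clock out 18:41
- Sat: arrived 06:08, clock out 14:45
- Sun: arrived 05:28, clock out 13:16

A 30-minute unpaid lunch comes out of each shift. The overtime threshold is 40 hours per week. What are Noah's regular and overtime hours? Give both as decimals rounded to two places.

Wed: 09:56–21:41 = 11 h 45 min; less 30 min break → 11 h 15 min
Thu: 10:08–18:59 = 8 h 51 min; less 30 min break → 8 h 21 min
Fri: 10:12–18:41 = 8 h 29 min; less 30 min break → 7 h 59 min
Sat: 06:08–14:45 = 8 h 37 min; less 30 min break → 8 h 7 min
Sun: 05:28–13:16 = 7 h 48 min; less 30 min break → 7 h 18 min
Total worked: 43 h 0 min = 43.00 h.
Threshold 40 h → overtime 3 h 0 min, regular 40 h 0 min.

Regular 40.00 hours, overtime 3.00 hours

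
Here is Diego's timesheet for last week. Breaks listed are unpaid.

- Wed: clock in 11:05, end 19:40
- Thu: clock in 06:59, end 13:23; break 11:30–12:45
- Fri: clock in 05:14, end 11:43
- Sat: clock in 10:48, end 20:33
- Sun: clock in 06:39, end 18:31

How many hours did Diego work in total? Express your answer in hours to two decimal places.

Wed: 11:05–19:40 = 8 h 35 min
Thu: 06:59–13:23 = 6 h 24 min; less 75 min break → 5 h 9 min
Fri: 05:14–11:43 = 6 h 29 min
Sat: 10:48–20:33 = 9 h 45 min
Sun: 06:39–18:31 = 11 h 52 min
Total: 8 h 35 min + 5 h 9 min + 6 h 29 min + 9 h 45 min + 11 h 52 min = 41 h 50 min.

41.83 hours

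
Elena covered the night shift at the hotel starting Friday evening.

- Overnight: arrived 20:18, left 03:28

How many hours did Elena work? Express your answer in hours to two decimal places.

7.17 hours

Overnight: 20:18 → midnight = 3 h 42 min; midnight → 03:28 = 3 h 28 min; span 7 h 10 min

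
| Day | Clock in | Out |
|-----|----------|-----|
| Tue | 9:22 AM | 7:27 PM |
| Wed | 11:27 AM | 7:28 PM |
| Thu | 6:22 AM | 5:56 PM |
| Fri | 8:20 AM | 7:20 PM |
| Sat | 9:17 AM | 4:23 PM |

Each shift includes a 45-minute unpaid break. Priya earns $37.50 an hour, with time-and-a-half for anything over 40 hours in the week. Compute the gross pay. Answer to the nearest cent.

Tue: 9:22 AM–7:27 PM = 10 h 5 min; less 45 min break → 9 h 20 min
Wed: 11:27 AM–7:28 PM = 8 h 1 min; less 45 min break → 7 h 16 min
Thu: 6:22 AM–5:56 PM = 11 h 34 min; less 45 min break → 10 h 49 min
Fri: 8:20 AM–7:20 PM = 11 h 0 min; less 45 min break → 10 h 15 min
Sat: 9:17 AM–4:23 PM = 7 h 6 min; less 45 min break → 6 h 21 min
Total worked: 44 h 1 min = 2641 min.
Regular 40 h 0 min = 2400 min at $37.50/h; overtime 4 h 1 min = 241 min at $56.25/h.
Pay = (2400 × $37.50 + 241 × $56.25) ÷ 60 = $1725.94.

$1725.94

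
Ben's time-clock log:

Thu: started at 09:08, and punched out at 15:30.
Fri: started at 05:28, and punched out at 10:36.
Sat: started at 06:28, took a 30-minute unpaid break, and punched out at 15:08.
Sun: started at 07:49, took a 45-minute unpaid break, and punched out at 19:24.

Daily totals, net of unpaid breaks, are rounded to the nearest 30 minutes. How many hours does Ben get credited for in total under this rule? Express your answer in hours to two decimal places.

Thu: 09:08–15:30 = 6 h 22 min → rounds to 6 h 30 min
Fri: 05:28–10:36 = 5 h 8 min → rounds to 5 h 0 min
Sat: 06:28–15:08 = 8 h 40 min − 30 min = 8 h 10 min → rounds to 8 h 0 min
Sun: 07:49–19:24 = 11 h 35 min − 45 min = 10 h 50 min → rounds to 11 h 0 min
Total credited: 30 h 30 min.

30.50 hours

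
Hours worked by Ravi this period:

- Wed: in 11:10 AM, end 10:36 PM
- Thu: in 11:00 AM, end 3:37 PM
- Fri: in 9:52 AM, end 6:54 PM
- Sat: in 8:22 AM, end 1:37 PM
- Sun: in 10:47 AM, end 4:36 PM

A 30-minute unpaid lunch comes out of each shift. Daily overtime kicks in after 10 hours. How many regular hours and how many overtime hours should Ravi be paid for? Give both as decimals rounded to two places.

Wed: 11:10 AM–10:36 PM = 11 h 26 min; less 30 min break → 10 h 56 min
Thu: 11:00 AM–3:37 PM = 4 h 37 min; less 30 min break → 4 h 7 min
Fri: 9:52 AM–6:54 PM = 9 h 2 min; less 30 min break → 8 h 32 min
Sat: 8:22 AM–1:37 PM = 5 h 15 min; less 30 min break → 4 h 45 min
Sun: 10:47 AM–4:36 PM = 5 h 49 min; less 30 min break → 5 h 19 min
Wed reg 10 h 0 min / OT 0 h 56 min; Thu reg 4 h 7 min / OT 0 h 0 min; Fri reg 8 h 32 min / OT 0 h 0 min; Sat reg 4 h 45 min / OT 0 h 0 min; Sun reg 5 h 19 min / OT 0 h 0 min.
Totals: regular 32 h 43 min, overtime 0 h 56 min.

Regular 32.72 hours, overtime 0.93 hours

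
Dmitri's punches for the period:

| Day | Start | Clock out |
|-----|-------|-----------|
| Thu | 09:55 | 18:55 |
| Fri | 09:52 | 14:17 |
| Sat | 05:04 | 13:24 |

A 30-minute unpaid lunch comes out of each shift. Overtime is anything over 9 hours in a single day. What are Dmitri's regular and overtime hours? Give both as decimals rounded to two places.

Thu: 09:55–18:55 = 9 h 0 min; less 30 min break → 8 h 30 min
Fri: 09:52–14:17 = 4 h 25 min; less 30 min break → 3 h 55 min
Sat: 05:04–13:24 = 8 h 20 min; less 30 min break → 7 h 50 min
Thu reg 8 h 30 min / OT 0 h 0 min; Fri reg 3 h 55 min / OT 0 h 0 min; Sat reg 7 h 50 min / OT 0 h 0 min.
Totals: regular 20 h 15 min, overtime 0 h 0 min.

Regular 20.25 hours, overtime 0.00 hours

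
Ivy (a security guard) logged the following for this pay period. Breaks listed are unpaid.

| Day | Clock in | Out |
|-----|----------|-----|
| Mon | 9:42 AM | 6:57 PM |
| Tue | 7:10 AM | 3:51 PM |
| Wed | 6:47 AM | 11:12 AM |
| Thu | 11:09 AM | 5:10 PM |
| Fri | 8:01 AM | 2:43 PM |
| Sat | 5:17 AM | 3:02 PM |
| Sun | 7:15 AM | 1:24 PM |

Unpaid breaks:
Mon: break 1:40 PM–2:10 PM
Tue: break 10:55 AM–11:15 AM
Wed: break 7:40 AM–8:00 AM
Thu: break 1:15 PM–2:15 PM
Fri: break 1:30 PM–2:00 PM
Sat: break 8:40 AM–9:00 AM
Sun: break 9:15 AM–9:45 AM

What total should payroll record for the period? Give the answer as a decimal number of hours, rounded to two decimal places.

47.47 hours

Mon: 9:42 AM–6:57 PM = 9 h 15 min; less 30 min break → 8 h 45 min
Tue: 7:10 AM–3:51 PM = 8 h 41 min; less 20 min break → 8 h 21 min
Wed: 6:47 AM–11:12 AM = 4 h 25 min; less 20 min break → 4 h 5 min
Thu: 11:09 AM–5:10 PM = 6 h 1 min; less 60 min break → 5 h 1 min
Fri: 8:01 AM–2:43 PM = 6 h 42 min; less 30 min break → 6 h 12 min
Sat: 5:17 AM–3:02 PM = 9 h 45 min; less 20 min break → 9 h 25 min
Sun: 7:15 AM–1:24 PM = 6 h 9 min; less 30 min break → 5 h 39 min
Total: 8 h 45 min + 8 h 21 min + 4 h 5 min + 5 h 1 min + 6 h 12 min + 9 h 25 min + 5 h 39 min = 47 h 28 min.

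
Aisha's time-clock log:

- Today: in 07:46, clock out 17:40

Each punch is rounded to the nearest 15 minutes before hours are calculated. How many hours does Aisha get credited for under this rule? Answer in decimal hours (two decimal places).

10.00 hours

Today: in 07:46→07:45, out 17:40→17:45; 10 h 0 min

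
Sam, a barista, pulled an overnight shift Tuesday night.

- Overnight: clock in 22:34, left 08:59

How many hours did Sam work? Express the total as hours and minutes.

Overnight: 22:34 → midnight = 1 h 26 min; midnight → 08:59 = 8 h 59 min; span 10 h 25 min

10 h 25 min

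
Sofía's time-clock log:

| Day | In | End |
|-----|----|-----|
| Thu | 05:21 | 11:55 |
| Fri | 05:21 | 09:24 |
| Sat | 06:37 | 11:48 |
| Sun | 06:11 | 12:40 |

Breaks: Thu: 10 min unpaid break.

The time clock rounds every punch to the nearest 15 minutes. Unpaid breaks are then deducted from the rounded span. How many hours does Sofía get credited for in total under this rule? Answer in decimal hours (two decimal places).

22.58 hours

Thu: in 05:21→05:15, out 11:55→12:00; 6 h 45 min − 10 min = 6 h 35 min
Fri: in 05:21→05:15, out 09:24→09:30; 4 h 15 min
Sat: in 06:37→06:30, out 11:48→11:45; 5 h 15 min
Sun: in 06:11→06:15, out 12:40→12:45; 6 h 30 min
Total credited: 22 h 35 min.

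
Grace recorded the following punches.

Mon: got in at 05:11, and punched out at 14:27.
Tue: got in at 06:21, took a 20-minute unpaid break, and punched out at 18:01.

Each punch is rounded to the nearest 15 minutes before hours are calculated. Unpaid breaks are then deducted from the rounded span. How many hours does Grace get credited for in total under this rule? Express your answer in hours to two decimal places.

Mon: in 05:11→05:15, out 14:27→14:30; 9 h 15 min
Tue: in 06:21→06:15, out 18:01→18:00; 11 h 45 min − 20 min = 11 h 25 min
Total credited: 20 h 40 min.

20.67 hours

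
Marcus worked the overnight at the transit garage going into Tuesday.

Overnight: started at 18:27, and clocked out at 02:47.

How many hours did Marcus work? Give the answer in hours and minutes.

8 h 20 min

Overnight: 18:27 → midnight = 5 h 33 min; midnight → 02:47 = 2 h 47 min; span 8 h 20 min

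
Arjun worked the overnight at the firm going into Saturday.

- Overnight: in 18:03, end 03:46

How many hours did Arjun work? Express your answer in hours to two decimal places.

9.72 hours

Overnight: 18:03 → midnight = 5 h 57 min; midnight → 03:46 = 3 h 46 min; span 9 h 43 min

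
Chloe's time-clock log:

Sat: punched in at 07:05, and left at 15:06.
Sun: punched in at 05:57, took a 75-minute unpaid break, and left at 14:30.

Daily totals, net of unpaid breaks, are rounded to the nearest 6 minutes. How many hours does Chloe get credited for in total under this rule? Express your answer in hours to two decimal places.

15.30 hours

Sat: 07:05–15:06 = 8 h 1 min → rounds to 8 h 0 min
Sun: 05:57–14:30 = 8 h 33 min − 75 min = 7 h 18 min → rounds to 7 h 18 min
Total credited: 15 h 18 min.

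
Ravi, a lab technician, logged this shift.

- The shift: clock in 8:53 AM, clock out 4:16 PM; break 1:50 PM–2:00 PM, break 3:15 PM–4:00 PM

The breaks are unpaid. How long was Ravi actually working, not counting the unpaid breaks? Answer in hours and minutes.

6 h 28 min

The shift: 8:53 AM–4:16 PM = 7 h 23 min; less 55 min break → 6 h 28 min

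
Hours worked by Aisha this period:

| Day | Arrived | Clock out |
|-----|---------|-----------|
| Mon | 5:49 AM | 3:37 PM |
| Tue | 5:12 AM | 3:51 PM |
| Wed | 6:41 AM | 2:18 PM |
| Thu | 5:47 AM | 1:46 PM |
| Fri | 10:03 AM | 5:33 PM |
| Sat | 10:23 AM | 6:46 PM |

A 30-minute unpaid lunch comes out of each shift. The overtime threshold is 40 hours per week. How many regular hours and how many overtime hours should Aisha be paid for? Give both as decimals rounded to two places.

Mon: 5:49 AM–3:37 PM = 9 h 48 min; less 30 min break → 9 h 18 min
Tue: 5:12 AM–3:51 PM = 10 h 39 min; less 30 min break → 10 h 9 min
Wed: 6:41 AM–2:18 PM = 7 h 37 min; less 30 min break → 7 h 7 min
Thu: 5:47 AM–1:46 PM = 7 h 59 min; less 30 min break → 7 h 29 min
Fri: 10:03 AM–5:33 PM = 7 h 30 min; less 30 min break → 7 h 0 min
Sat: 10:23 AM–6:46 PM = 8 h 23 min; less 30 min break → 7 h 53 min
Total worked: 48 h 56 min = 48.93 h.
Threshold 40 h → overtime 8 h 56 min, regular 40 h 0 min.

Regular 40.00 hours, overtime 8.93 hours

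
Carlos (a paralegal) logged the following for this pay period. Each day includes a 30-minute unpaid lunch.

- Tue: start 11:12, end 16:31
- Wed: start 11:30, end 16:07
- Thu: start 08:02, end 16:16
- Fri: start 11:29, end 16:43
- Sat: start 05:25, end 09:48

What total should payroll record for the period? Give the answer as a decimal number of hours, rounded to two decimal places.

25.28 hours

Tue: 11:12–16:31 = 5 h 19 min; less 30 min break → 4 h 49 min
Wed: 11:30–16:07 = 4 h 37 min; less 30 min break → 4 h 7 min
Thu: 08:02–16:16 = 8 h 14 min; less 30 min break → 7 h 44 min
Fri: 11:29–16:43 = 5 h 14 min; less 30 min break → 4 h 44 min
Sat: 05:25–09:48 = 4 h 23 min; less 30 min break → 3 h 53 min
Total: 4 h 49 min + 4 h 7 min + 7 h 44 min + 4 h 44 min + 3 h 53 min = 25 h 17 min.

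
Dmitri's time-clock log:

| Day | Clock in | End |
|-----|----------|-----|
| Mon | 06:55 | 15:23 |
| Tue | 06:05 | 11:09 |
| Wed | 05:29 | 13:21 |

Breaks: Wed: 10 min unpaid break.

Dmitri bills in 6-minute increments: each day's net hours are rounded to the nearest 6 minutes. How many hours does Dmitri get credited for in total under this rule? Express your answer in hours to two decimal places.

21.30 hours

Mon: 06:55–15:23 = 8 h 28 min → rounds to 8 h 30 min
Tue: 06:05–11:09 = 5 h 4 min → rounds to 5 h 6 min
Wed: 05:29–13:21 = 7 h 52 min − 10 min = 7 h 42 min → rounds to 7 h 42 min
Total credited: 21 h 18 min.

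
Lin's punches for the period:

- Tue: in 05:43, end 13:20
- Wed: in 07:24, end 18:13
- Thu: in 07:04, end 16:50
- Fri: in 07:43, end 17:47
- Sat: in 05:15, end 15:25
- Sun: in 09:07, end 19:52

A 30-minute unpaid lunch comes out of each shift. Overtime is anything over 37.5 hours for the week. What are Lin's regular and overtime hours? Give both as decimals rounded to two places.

Tue: 05:43–13:20 = 7 h 37 min; less 30 min break → 7 h 7 min
Wed: 07:24–18:13 = 10 h 49 min; less 30 min break → 10 h 19 min
Thu: 07:04–16:50 = 9 h 46 min; less 30 min break → 9 h 16 min
Fri: 07:43–17:47 = 10 h 4 min; less 30 min break → 9 h 34 min
Sat: 05:15–15:25 = 10 h 10 min; less 30 min break → 9 h 40 min
Sun: 09:07–19:52 = 10 h 45 min; less 30 min break → 10 h 15 min
Total worked: 56 h 11 min = 56.18 h.
Threshold 37.5 h → overtime 18 h 41 min, regular 37 h 30 min.

Regular 37.50 hours, overtime 18.68 hours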